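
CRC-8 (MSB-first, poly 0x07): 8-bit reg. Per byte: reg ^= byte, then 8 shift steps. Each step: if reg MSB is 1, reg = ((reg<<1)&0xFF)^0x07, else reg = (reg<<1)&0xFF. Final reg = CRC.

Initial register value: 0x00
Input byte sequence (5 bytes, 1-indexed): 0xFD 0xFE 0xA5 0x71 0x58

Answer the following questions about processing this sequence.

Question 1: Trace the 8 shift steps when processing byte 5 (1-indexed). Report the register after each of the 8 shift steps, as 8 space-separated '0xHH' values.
After byte 1 (0xFD): reg=0xFD
After byte 2 (0xFE): reg=0x09
After byte 3 (0xA5): reg=0x4D
After byte 4 (0x71): reg=0xB4
Register before byte 5: 0xB4
After XOR with byte 0x58: 0xEC

Answer: 0xDF 0xB9 0x75 0xEA 0xD3 0xA1 0x45 0x8A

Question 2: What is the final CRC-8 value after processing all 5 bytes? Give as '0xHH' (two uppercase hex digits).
Answer: 0x8A

Derivation:
After byte 1 (0xFD): reg=0xFD
After byte 2 (0xFE): reg=0x09
After byte 3 (0xA5): reg=0x4D
After byte 4 (0x71): reg=0xB4
After byte 5 (0x58): reg=0x8A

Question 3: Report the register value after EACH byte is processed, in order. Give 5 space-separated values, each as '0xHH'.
0xFD 0x09 0x4D 0xB4 0x8A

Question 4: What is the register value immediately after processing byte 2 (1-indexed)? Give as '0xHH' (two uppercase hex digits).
Answer: 0x09

Derivation:
After byte 1 (0xFD): reg=0xFD
After byte 2 (0xFE): reg=0x09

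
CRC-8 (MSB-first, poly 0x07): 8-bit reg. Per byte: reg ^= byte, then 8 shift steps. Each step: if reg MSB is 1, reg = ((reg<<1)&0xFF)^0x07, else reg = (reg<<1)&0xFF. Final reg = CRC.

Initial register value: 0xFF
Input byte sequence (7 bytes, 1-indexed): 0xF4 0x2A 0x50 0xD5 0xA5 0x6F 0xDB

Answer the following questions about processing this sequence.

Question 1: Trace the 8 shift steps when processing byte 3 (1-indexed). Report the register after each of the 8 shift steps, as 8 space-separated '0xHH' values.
Answer: 0x22 0x44 0x88 0x17 0x2E 0x5C 0xB8 0x77

Derivation:
After byte 1 (0xF4): reg=0x31
After byte 2 (0x2A): reg=0x41
Register before byte 3: 0x41
After XOR with byte 0x50: 0x11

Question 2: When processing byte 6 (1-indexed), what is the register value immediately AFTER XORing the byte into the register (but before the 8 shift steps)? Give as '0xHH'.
Register before byte 6: 0x40
Byte 6: 0x6F
0x40 XOR 0x6F = 0x2F

Answer: 0x2F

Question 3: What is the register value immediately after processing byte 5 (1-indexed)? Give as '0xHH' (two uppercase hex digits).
After byte 1 (0xF4): reg=0x31
After byte 2 (0x2A): reg=0x41
After byte 3 (0x50): reg=0x77
After byte 4 (0xD5): reg=0x67
After byte 5 (0xA5): reg=0x40

Answer: 0x40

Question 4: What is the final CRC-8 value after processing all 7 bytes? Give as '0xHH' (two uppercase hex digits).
Answer: 0x62

Derivation:
After byte 1 (0xF4): reg=0x31
After byte 2 (0x2A): reg=0x41
After byte 3 (0x50): reg=0x77
After byte 4 (0xD5): reg=0x67
After byte 5 (0xA5): reg=0x40
After byte 6 (0x6F): reg=0xCD
After byte 7 (0xDB): reg=0x62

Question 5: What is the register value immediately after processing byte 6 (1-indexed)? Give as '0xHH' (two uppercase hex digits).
Answer: 0xCD

Derivation:
After byte 1 (0xF4): reg=0x31
After byte 2 (0x2A): reg=0x41
After byte 3 (0x50): reg=0x77
After byte 4 (0xD5): reg=0x67
After byte 5 (0xA5): reg=0x40
After byte 6 (0x6F): reg=0xCD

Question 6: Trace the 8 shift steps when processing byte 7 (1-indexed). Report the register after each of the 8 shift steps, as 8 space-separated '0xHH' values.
After byte 1 (0xF4): reg=0x31
After byte 2 (0x2A): reg=0x41
After byte 3 (0x50): reg=0x77
After byte 4 (0xD5): reg=0x67
After byte 5 (0xA5): reg=0x40
After byte 6 (0x6F): reg=0xCD
Register before byte 7: 0xCD
After XOR with byte 0xDB: 0x16

Answer: 0x2C 0x58 0xB0 0x67 0xCE 0x9B 0x31 0x62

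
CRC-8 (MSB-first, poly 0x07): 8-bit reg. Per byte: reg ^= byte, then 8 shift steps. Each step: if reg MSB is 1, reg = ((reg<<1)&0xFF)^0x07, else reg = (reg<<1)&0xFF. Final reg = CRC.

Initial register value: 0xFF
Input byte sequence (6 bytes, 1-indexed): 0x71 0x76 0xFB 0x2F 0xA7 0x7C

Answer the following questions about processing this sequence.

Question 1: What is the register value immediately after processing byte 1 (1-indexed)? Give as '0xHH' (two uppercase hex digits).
Answer: 0xA3

Derivation:
After byte 1 (0x71): reg=0xA3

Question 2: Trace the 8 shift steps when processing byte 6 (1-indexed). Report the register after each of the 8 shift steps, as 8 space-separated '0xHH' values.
After byte 1 (0x71): reg=0xA3
After byte 2 (0x76): reg=0x25
After byte 3 (0xFB): reg=0x14
After byte 4 (0x2F): reg=0xA1
After byte 5 (0xA7): reg=0x12
Register before byte 6: 0x12
After XOR with byte 0x7C: 0x6E

Answer: 0xDC 0xBF 0x79 0xF2 0xE3 0xC1 0x85 0x0D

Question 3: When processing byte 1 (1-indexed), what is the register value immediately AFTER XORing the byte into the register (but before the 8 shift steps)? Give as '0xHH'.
Answer: 0x8E

Derivation:
Register before byte 1: 0xFF
Byte 1: 0x71
0xFF XOR 0x71 = 0x8E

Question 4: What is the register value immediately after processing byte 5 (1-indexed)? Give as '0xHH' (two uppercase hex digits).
Answer: 0x12

Derivation:
After byte 1 (0x71): reg=0xA3
After byte 2 (0x76): reg=0x25
After byte 3 (0xFB): reg=0x14
After byte 4 (0x2F): reg=0xA1
After byte 5 (0xA7): reg=0x12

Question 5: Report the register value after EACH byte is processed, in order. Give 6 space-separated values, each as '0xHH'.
0xA3 0x25 0x14 0xA1 0x12 0x0D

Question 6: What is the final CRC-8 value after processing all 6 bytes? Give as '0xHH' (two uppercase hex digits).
Answer: 0x0D

Derivation:
After byte 1 (0x71): reg=0xA3
After byte 2 (0x76): reg=0x25
After byte 3 (0xFB): reg=0x14
After byte 4 (0x2F): reg=0xA1
After byte 5 (0xA7): reg=0x12
After byte 6 (0x7C): reg=0x0D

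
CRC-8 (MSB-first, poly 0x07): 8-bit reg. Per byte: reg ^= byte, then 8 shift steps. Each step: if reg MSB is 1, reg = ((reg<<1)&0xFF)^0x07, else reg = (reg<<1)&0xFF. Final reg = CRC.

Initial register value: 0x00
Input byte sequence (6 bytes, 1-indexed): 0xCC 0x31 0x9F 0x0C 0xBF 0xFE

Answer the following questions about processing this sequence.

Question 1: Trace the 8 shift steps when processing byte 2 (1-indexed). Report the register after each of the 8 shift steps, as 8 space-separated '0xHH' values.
After byte 1 (0xCC): reg=0x6A
Register before byte 2: 0x6A
After XOR with byte 0x31: 0x5B

Answer: 0xB6 0x6B 0xD6 0xAB 0x51 0xA2 0x43 0x86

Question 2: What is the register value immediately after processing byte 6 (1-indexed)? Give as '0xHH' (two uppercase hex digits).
After byte 1 (0xCC): reg=0x6A
After byte 2 (0x31): reg=0x86
After byte 3 (0x9F): reg=0x4F
After byte 4 (0x0C): reg=0xCE
After byte 5 (0xBF): reg=0x50
After byte 6 (0xFE): reg=0x43

Answer: 0x43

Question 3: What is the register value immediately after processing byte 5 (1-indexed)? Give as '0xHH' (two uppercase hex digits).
Answer: 0x50

Derivation:
After byte 1 (0xCC): reg=0x6A
After byte 2 (0x31): reg=0x86
After byte 3 (0x9F): reg=0x4F
After byte 4 (0x0C): reg=0xCE
After byte 5 (0xBF): reg=0x50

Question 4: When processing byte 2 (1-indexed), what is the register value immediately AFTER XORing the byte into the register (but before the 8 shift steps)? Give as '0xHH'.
Answer: 0x5B

Derivation:
Register before byte 2: 0x6A
Byte 2: 0x31
0x6A XOR 0x31 = 0x5B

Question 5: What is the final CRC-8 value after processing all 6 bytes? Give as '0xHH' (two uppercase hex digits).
Answer: 0x43

Derivation:
After byte 1 (0xCC): reg=0x6A
After byte 2 (0x31): reg=0x86
After byte 3 (0x9F): reg=0x4F
After byte 4 (0x0C): reg=0xCE
After byte 5 (0xBF): reg=0x50
After byte 6 (0xFE): reg=0x43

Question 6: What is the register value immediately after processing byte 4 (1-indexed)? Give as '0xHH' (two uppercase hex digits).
Answer: 0xCE

Derivation:
After byte 1 (0xCC): reg=0x6A
After byte 2 (0x31): reg=0x86
After byte 3 (0x9F): reg=0x4F
After byte 4 (0x0C): reg=0xCE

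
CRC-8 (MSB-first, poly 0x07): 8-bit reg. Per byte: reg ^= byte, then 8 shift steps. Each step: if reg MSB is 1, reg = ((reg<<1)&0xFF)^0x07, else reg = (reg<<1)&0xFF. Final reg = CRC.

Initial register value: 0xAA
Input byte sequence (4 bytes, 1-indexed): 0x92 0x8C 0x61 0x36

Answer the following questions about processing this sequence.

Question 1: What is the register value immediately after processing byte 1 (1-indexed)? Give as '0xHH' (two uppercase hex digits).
After byte 1 (0x92): reg=0xA8

Answer: 0xA8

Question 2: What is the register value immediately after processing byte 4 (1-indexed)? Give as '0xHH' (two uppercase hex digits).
Answer: 0x8A

Derivation:
After byte 1 (0x92): reg=0xA8
After byte 2 (0x8C): reg=0xFC
After byte 3 (0x61): reg=0xDA
After byte 4 (0x36): reg=0x8A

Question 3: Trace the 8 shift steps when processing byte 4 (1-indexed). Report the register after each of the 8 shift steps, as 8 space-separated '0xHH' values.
Answer: 0xDF 0xB9 0x75 0xEA 0xD3 0xA1 0x45 0x8A

Derivation:
After byte 1 (0x92): reg=0xA8
After byte 2 (0x8C): reg=0xFC
After byte 3 (0x61): reg=0xDA
Register before byte 4: 0xDA
After XOR with byte 0x36: 0xEC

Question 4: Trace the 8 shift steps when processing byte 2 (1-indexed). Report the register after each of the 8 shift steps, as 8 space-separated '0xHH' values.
After byte 1 (0x92): reg=0xA8
Register before byte 2: 0xA8
After XOR with byte 0x8C: 0x24

Answer: 0x48 0x90 0x27 0x4E 0x9C 0x3F 0x7E 0xFC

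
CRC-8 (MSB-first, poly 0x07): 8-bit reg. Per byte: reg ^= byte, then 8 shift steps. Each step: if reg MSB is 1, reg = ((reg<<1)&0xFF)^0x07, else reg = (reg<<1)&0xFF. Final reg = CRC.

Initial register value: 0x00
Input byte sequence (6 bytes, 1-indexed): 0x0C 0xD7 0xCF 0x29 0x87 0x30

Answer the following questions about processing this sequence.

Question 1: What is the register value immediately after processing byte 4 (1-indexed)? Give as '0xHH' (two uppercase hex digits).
After byte 1 (0x0C): reg=0x24
After byte 2 (0xD7): reg=0xD7
After byte 3 (0xCF): reg=0x48
After byte 4 (0x29): reg=0x20

Answer: 0x20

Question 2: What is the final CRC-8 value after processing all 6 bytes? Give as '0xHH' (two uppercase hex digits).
After byte 1 (0x0C): reg=0x24
After byte 2 (0xD7): reg=0xD7
After byte 3 (0xCF): reg=0x48
After byte 4 (0x29): reg=0x20
After byte 5 (0x87): reg=0x7C
After byte 6 (0x30): reg=0xE3

Answer: 0xE3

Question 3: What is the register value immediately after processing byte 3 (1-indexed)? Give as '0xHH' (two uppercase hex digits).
Answer: 0x48

Derivation:
After byte 1 (0x0C): reg=0x24
After byte 2 (0xD7): reg=0xD7
After byte 3 (0xCF): reg=0x48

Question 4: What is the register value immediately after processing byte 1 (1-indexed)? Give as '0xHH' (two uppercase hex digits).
Answer: 0x24

Derivation:
After byte 1 (0x0C): reg=0x24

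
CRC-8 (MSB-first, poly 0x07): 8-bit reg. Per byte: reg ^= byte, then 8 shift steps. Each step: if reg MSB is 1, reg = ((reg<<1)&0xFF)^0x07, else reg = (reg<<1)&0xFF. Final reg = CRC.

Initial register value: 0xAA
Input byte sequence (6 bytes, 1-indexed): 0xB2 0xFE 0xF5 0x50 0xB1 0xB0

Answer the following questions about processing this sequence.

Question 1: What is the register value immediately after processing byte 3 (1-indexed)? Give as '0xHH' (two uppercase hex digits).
After byte 1 (0xB2): reg=0x48
After byte 2 (0xFE): reg=0x0B
After byte 3 (0xF5): reg=0xF4

Answer: 0xF4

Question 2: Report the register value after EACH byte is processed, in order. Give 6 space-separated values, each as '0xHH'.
0x48 0x0B 0xF4 0x75 0x52 0xA0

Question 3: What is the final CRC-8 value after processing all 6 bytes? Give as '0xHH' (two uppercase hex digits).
Answer: 0xA0

Derivation:
After byte 1 (0xB2): reg=0x48
After byte 2 (0xFE): reg=0x0B
After byte 3 (0xF5): reg=0xF4
After byte 4 (0x50): reg=0x75
After byte 5 (0xB1): reg=0x52
After byte 6 (0xB0): reg=0xA0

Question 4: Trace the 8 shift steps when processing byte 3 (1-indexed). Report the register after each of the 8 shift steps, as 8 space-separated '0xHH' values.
Answer: 0xFB 0xF1 0xE5 0xCD 0x9D 0x3D 0x7A 0xF4

Derivation:
After byte 1 (0xB2): reg=0x48
After byte 2 (0xFE): reg=0x0B
Register before byte 3: 0x0B
After XOR with byte 0xF5: 0xFE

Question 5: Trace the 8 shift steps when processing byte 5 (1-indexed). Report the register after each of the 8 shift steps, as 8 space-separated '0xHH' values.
Answer: 0x8F 0x19 0x32 0x64 0xC8 0x97 0x29 0x52

Derivation:
After byte 1 (0xB2): reg=0x48
After byte 2 (0xFE): reg=0x0B
After byte 3 (0xF5): reg=0xF4
After byte 4 (0x50): reg=0x75
Register before byte 5: 0x75
After XOR with byte 0xB1: 0xC4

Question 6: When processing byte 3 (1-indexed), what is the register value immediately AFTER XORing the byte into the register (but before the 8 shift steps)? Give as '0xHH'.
Register before byte 3: 0x0B
Byte 3: 0xF5
0x0B XOR 0xF5 = 0xFE

Answer: 0xFE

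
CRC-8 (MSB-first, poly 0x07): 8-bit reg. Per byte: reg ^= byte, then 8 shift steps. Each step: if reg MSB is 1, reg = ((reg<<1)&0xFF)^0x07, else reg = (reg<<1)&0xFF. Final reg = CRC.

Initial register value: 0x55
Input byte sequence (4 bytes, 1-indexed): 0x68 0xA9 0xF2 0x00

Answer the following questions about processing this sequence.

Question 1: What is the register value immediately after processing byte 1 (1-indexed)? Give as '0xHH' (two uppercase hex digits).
Answer: 0xB3

Derivation:
After byte 1 (0x68): reg=0xB3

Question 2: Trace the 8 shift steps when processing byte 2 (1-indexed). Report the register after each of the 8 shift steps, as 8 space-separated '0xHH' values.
After byte 1 (0x68): reg=0xB3
Register before byte 2: 0xB3
After XOR with byte 0xA9: 0x1A

Answer: 0x34 0x68 0xD0 0xA7 0x49 0x92 0x23 0x46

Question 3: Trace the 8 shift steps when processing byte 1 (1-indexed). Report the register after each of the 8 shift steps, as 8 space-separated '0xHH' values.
Answer: 0x7A 0xF4 0xEF 0xD9 0xB5 0x6D 0xDA 0xB3

Derivation:
Register before byte 1: 0x55
After XOR with byte 0x68: 0x3D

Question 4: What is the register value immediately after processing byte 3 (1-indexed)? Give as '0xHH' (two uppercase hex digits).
Answer: 0x05

Derivation:
After byte 1 (0x68): reg=0xB3
After byte 2 (0xA9): reg=0x46
After byte 3 (0xF2): reg=0x05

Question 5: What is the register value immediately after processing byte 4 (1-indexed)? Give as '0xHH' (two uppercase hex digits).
Answer: 0x1B

Derivation:
After byte 1 (0x68): reg=0xB3
After byte 2 (0xA9): reg=0x46
After byte 3 (0xF2): reg=0x05
After byte 4 (0x00): reg=0x1B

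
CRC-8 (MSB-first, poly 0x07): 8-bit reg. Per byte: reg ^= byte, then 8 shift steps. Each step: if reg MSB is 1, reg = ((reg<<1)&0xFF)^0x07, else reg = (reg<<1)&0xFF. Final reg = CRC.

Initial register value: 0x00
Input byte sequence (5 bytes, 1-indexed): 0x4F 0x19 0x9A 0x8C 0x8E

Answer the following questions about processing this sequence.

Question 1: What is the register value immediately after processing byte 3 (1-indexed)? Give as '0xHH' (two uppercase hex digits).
After byte 1 (0x4F): reg=0xEA
After byte 2 (0x19): reg=0xD7
After byte 3 (0x9A): reg=0xE4

Answer: 0xE4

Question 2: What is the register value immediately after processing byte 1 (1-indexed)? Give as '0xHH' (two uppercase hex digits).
Answer: 0xEA

Derivation:
After byte 1 (0x4F): reg=0xEA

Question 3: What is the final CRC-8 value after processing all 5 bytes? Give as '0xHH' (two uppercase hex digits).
Answer: 0xFE

Derivation:
After byte 1 (0x4F): reg=0xEA
After byte 2 (0x19): reg=0xD7
After byte 3 (0x9A): reg=0xE4
After byte 4 (0x8C): reg=0x1F
After byte 5 (0x8E): reg=0xFE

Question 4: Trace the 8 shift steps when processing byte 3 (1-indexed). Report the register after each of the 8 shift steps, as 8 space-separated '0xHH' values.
Answer: 0x9A 0x33 0x66 0xCC 0x9F 0x39 0x72 0xE4

Derivation:
After byte 1 (0x4F): reg=0xEA
After byte 2 (0x19): reg=0xD7
Register before byte 3: 0xD7
After XOR with byte 0x9A: 0x4D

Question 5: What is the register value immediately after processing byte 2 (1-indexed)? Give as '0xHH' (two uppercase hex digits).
After byte 1 (0x4F): reg=0xEA
After byte 2 (0x19): reg=0xD7

Answer: 0xD7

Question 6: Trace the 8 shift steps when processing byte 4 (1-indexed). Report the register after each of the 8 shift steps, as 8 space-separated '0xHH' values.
After byte 1 (0x4F): reg=0xEA
After byte 2 (0x19): reg=0xD7
After byte 3 (0x9A): reg=0xE4
Register before byte 4: 0xE4
After XOR with byte 0x8C: 0x68

Answer: 0xD0 0xA7 0x49 0x92 0x23 0x46 0x8C 0x1F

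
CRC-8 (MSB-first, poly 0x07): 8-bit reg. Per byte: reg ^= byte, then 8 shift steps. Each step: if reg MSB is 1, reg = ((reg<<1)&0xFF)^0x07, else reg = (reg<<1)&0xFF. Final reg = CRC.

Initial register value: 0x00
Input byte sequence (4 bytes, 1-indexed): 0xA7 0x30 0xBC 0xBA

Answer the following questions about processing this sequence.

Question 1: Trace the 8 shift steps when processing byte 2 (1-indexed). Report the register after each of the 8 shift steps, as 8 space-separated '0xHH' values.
After byte 1 (0xA7): reg=0x7C
Register before byte 2: 0x7C
After XOR with byte 0x30: 0x4C

Answer: 0x98 0x37 0x6E 0xDC 0xBF 0x79 0xF2 0xE3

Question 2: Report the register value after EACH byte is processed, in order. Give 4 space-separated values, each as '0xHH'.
0x7C 0xE3 0x9A 0xE0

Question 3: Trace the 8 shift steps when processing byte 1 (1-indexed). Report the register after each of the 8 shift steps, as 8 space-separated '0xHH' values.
Register before byte 1: 0x00
After XOR with byte 0xA7: 0xA7

Answer: 0x49 0x92 0x23 0x46 0x8C 0x1F 0x3E 0x7C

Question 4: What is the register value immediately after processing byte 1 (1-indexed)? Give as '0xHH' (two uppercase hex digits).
After byte 1 (0xA7): reg=0x7C

Answer: 0x7C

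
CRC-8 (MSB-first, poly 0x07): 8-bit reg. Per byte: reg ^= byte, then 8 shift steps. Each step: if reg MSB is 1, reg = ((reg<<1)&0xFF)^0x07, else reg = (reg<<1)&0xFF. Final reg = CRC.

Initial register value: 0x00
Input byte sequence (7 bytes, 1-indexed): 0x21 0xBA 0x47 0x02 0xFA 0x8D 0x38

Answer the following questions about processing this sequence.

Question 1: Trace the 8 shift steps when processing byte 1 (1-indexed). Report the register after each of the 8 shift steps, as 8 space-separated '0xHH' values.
Register before byte 1: 0x00
After XOR with byte 0x21: 0x21

Answer: 0x42 0x84 0x0F 0x1E 0x3C 0x78 0xF0 0xE7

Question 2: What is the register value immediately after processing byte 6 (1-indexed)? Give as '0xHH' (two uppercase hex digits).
After byte 1 (0x21): reg=0xE7
After byte 2 (0xBA): reg=0x94
After byte 3 (0x47): reg=0x37
After byte 4 (0x02): reg=0x8B
After byte 5 (0xFA): reg=0x50
After byte 6 (0x8D): reg=0x1D

Answer: 0x1D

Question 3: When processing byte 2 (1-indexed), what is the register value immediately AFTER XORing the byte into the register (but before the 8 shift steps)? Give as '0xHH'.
Answer: 0x5D

Derivation:
Register before byte 2: 0xE7
Byte 2: 0xBA
0xE7 XOR 0xBA = 0x5D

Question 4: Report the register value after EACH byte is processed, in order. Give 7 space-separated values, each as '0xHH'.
0xE7 0x94 0x37 0x8B 0x50 0x1D 0xFB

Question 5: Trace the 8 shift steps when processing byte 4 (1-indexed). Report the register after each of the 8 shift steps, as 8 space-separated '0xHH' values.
After byte 1 (0x21): reg=0xE7
After byte 2 (0xBA): reg=0x94
After byte 3 (0x47): reg=0x37
Register before byte 4: 0x37
After XOR with byte 0x02: 0x35

Answer: 0x6A 0xD4 0xAF 0x59 0xB2 0x63 0xC6 0x8B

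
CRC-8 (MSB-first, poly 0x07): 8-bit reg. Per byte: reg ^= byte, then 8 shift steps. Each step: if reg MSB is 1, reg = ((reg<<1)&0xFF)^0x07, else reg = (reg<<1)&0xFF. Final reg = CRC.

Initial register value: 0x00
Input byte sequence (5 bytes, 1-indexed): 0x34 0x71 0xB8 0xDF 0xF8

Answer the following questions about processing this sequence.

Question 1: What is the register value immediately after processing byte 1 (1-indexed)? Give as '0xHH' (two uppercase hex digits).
Answer: 0x8C

Derivation:
After byte 1 (0x34): reg=0x8C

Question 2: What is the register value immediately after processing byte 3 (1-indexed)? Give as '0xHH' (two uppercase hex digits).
After byte 1 (0x34): reg=0x8C
After byte 2 (0x71): reg=0xFD
After byte 3 (0xB8): reg=0xDC

Answer: 0xDC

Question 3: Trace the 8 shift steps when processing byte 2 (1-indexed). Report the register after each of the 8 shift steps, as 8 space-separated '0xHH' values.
Answer: 0xFD 0xFD 0xFD 0xFD 0xFD 0xFD 0xFD 0xFD

Derivation:
After byte 1 (0x34): reg=0x8C
Register before byte 2: 0x8C
After XOR with byte 0x71: 0xFD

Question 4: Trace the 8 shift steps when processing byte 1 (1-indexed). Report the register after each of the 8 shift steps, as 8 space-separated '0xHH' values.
Answer: 0x68 0xD0 0xA7 0x49 0x92 0x23 0x46 0x8C

Derivation:
Register before byte 1: 0x00
After XOR with byte 0x34: 0x34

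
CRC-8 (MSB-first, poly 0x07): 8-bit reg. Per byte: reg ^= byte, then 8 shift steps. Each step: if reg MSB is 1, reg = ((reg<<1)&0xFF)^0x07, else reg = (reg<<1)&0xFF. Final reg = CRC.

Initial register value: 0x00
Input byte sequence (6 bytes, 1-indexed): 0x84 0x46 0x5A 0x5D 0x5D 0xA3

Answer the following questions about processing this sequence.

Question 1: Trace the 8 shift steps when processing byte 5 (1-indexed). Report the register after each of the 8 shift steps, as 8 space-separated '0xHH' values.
After byte 1 (0x84): reg=0x95
After byte 2 (0x46): reg=0x37
After byte 3 (0x5A): reg=0x04
After byte 4 (0x5D): reg=0x88
Register before byte 5: 0x88
After XOR with byte 0x5D: 0xD5

Answer: 0xAD 0x5D 0xBA 0x73 0xE6 0xCB 0x91 0x25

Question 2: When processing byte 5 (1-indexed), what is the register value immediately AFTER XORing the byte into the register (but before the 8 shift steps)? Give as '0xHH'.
Answer: 0xD5

Derivation:
Register before byte 5: 0x88
Byte 5: 0x5D
0x88 XOR 0x5D = 0xD5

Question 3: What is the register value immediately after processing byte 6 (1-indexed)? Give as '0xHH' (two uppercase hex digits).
After byte 1 (0x84): reg=0x95
After byte 2 (0x46): reg=0x37
After byte 3 (0x5A): reg=0x04
After byte 4 (0x5D): reg=0x88
After byte 5 (0x5D): reg=0x25
After byte 6 (0xA3): reg=0x9B

Answer: 0x9B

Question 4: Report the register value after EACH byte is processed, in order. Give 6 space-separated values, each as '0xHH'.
0x95 0x37 0x04 0x88 0x25 0x9B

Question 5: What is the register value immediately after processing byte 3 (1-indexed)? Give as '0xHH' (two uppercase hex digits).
After byte 1 (0x84): reg=0x95
After byte 2 (0x46): reg=0x37
After byte 3 (0x5A): reg=0x04

Answer: 0x04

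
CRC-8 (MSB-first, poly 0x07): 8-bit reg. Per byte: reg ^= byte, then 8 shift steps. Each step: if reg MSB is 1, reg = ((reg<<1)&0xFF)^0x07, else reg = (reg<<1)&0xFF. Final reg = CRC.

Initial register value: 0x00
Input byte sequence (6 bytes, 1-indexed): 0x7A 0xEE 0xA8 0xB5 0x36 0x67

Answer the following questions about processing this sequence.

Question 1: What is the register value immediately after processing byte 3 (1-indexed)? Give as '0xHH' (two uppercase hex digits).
Answer: 0x24

Derivation:
After byte 1 (0x7A): reg=0x61
After byte 2 (0xEE): reg=0xA4
After byte 3 (0xA8): reg=0x24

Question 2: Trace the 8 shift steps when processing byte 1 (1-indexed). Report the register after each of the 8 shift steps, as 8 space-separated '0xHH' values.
Register before byte 1: 0x00
After XOR with byte 0x7A: 0x7A

Answer: 0xF4 0xEF 0xD9 0xB5 0x6D 0xDA 0xB3 0x61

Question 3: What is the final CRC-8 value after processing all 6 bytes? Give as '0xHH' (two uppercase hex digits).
After byte 1 (0x7A): reg=0x61
After byte 2 (0xEE): reg=0xA4
After byte 3 (0xA8): reg=0x24
After byte 4 (0xB5): reg=0xFE
After byte 5 (0x36): reg=0x76
After byte 6 (0x67): reg=0x77

Answer: 0x77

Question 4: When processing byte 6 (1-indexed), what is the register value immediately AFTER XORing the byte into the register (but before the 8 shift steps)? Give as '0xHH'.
Register before byte 6: 0x76
Byte 6: 0x67
0x76 XOR 0x67 = 0x11

Answer: 0x11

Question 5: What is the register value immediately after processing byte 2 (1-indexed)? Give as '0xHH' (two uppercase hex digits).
After byte 1 (0x7A): reg=0x61
After byte 2 (0xEE): reg=0xA4

Answer: 0xA4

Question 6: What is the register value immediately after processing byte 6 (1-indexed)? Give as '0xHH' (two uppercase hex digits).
Answer: 0x77

Derivation:
After byte 1 (0x7A): reg=0x61
After byte 2 (0xEE): reg=0xA4
After byte 3 (0xA8): reg=0x24
After byte 4 (0xB5): reg=0xFE
After byte 5 (0x36): reg=0x76
After byte 6 (0x67): reg=0x77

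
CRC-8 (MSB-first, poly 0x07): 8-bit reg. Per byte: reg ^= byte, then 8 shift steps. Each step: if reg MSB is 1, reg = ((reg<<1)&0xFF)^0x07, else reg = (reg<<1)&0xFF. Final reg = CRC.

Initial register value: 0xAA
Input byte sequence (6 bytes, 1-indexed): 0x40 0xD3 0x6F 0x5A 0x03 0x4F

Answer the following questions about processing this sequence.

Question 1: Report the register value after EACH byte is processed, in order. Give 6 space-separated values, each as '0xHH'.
0x98 0xF6 0xC6 0xDD 0x14 0x86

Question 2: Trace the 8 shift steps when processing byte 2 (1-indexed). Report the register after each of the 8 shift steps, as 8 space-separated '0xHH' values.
After byte 1 (0x40): reg=0x98
Register before byte 2: 0x98
After XOR with byte 0xD3: 0x4B

Answer: 0x96 0x2B 0x56 0xAC 0x5F 0xBE 0x7B 0xF6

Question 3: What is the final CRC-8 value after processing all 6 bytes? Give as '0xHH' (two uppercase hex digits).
Answer: 0x86

Derivation:
After byte 1 (0x40): reg=0x98
After byte 2 (0xD3): reg=0xF6
After byte 3 (0x6F): reg=0xC6
After byte 4 (0x5A): reg=0xDD
After byte 5 (0x03): reg=0x14
After byte 6 (0x4F): reg=0x86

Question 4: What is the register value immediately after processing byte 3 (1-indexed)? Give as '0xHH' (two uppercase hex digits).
Answer: 0xC6

Derivation:
After byte 1 (0x40): reg=0x98
After byte 2 (0xD3): reg=0xF6
After byte 3 (0x6F): reg=0xC6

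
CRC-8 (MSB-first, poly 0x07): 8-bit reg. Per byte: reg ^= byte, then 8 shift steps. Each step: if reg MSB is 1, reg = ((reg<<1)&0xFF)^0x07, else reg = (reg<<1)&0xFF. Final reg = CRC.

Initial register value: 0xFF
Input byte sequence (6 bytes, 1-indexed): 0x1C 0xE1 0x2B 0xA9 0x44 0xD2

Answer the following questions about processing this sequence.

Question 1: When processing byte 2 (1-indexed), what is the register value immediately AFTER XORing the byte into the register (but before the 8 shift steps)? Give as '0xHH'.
Answer: 0x46

Derivation:
Register before byte 2: 0xA7
Byte 2: 0xE1
0xA7 XOR 0xE1 = 0x46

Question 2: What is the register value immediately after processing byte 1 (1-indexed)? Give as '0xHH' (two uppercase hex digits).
Answer: 0xA7

Derivation:
After byte 1 (0x1C): reg=0xA7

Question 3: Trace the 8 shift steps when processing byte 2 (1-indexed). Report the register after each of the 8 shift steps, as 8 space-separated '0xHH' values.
Answer: 0x8C 0x1F 0x3E 0x7C 0xF8 0xF7 0xE9 0xD5

Derivation:
After byte 1 (0x1C): reg=0xA7
Register before byte 2: 0xA7
After XOR with byte 0xE1: 0x46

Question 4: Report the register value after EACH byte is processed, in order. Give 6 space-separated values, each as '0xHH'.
0xA7 0xD5 0xF4 0x94 0x3E 0x8A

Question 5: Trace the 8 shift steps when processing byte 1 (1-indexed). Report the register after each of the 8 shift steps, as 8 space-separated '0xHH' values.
Answer: 0xC1 0x85 0x0D 0x1A 0x34 0x68 0xD0 0xA7

Derivation:
Register before byte 1: 0xFF
After XOR with byte 0x1C: 0xE3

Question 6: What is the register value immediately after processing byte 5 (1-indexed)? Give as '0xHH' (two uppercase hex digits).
After byte 1 (0x1C): reg=0xA7
After byte 2 (0xE1): reg=0xD5
After byte 3 (0x2B): reg=0xF4
After byte 4 (0xA9): reg=0x94
After byte 5 (0x44): reg=0x3E

Answer: 0x3E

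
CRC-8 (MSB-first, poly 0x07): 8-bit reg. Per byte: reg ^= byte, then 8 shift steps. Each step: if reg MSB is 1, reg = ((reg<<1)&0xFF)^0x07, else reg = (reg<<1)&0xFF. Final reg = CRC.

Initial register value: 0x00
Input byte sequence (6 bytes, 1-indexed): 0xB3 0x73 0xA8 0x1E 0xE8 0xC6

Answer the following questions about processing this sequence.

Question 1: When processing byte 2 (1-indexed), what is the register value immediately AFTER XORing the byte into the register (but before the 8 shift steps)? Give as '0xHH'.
Register before byte 2: 0x10
Byte 2: 0x73
0x10 XOR 0x73 = 0x63

Answer: 0x63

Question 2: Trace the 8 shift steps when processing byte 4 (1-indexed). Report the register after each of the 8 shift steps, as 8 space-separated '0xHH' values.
Answer: 0x0D 0x1A 0x34 0x68 0xD0 0xA7 0x49 0x92

Derivation:
After byte 1 (0xB3): reg=0x10
After byte 2 (0x73): reg=0x2E
After byte 3 (0xA8): reg=0x9B
Register before byte 4: 0x9B
After XOR with byte 0x1E: 0x85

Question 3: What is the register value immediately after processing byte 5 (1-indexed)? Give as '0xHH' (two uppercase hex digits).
Answer: 0x61

Derivation:
After byte 1 (0xB3): reg=0x10
After byte 2 (0x73): reg=0x2E
After byte 3 (0xA8): reg=0x9B
After byte 4 (0x1E): reg=0x92
After byte 5 (0xE8): reg=0x61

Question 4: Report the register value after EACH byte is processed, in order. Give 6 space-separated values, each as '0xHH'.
0x10 0x2E 0x9B 0x92 0x61 0x7C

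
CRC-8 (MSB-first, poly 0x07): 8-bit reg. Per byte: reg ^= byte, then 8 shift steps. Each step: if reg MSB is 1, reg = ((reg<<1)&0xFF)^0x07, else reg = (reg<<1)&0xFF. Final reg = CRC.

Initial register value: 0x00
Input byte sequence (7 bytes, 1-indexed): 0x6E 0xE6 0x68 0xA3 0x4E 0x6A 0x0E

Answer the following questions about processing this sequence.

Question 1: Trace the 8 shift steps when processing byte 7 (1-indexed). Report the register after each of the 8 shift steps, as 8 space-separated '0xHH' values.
Answer: 0x0C 0x18 0x30 0x60 0xC0 0x87 0x09 0x12

Derivation:
After byte 1 (0x6E): reg=0x0D
After byte 2 (0xE6): reg=0x9F
After byte 3 (0x68): reg=0xCB
After byte 4 (0xA3): reg=0x1F
After byte 5 (0x4E): reg=0xB0
After byte 6 (0x6A): reg=0x08
Register before byte 7: 0x08
After XOR with byte 0x0E: 0x06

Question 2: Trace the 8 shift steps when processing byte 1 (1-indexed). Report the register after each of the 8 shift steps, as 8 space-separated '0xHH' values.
Answer: 0xDC 0xBF 0x79 0xF2 0xE3 0xC1 0x85 0x0D

Derivation:
Register before byte 1: 0x00
After XOR with byte 0x6E: 0x6E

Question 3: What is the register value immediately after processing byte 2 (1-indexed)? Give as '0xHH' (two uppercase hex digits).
After byte 1 (0x6E): reg=0x0D
After byte 2 (0xE6): reg=0x9F

Answer: 0x9F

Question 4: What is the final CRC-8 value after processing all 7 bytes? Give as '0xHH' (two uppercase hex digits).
Answer: 0x12

Derivation:
After byte 1 (0x6E): reg=0x0D
After byte 2 (0xE6): reg=0x9F
After byte 3 (0x68): reg=0xCB
After byte 4 (0xA3): reg=0x1F
After byte 5 (0x4E): reg=0xB0
After byte 6 (0x6A): reg=0x08
After byte 7 (0x0E): reg=0x12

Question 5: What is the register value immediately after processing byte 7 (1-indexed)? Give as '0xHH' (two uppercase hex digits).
Answer: 0x12

Derivation:
After byte 1 (0x6E): reg=0x0D
After byte 2 (0xE6): reg=0x9F
After byte 3 (0x68): reg=0xCB
After byte 4 (0xA3): reg=0x1F
After byte 5 (0x4E): reg=0xB0
After byte 6 (0x6A): reg=0x08
After byte 7 (0x0E): reg=0x12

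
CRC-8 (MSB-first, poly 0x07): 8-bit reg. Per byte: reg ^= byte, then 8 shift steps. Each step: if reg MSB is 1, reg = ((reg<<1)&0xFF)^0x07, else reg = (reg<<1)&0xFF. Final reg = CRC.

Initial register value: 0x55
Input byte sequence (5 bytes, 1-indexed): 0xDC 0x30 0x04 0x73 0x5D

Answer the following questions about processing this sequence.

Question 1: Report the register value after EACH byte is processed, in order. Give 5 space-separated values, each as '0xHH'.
0xB6 0x9B 0xD4 0x7C 0xE7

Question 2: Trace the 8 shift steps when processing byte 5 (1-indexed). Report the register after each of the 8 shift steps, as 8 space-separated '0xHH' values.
After byte 1 (0xDC): reg=0xB6
After byte 2 (0x30): reg=0x9B
After byte 3 (0x04): reg=0xD4
After byte 4 (0x73): reg=0x7C
Register before byte 5: 0x7C
After XOR with byte 0x5D: 0x21

Answer: 0x42 0x84 0x0F 0x1E 0x3C 0x78 0xF0 0xE7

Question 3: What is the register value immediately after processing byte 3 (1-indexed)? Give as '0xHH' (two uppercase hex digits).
After byte 1 (0xDC): reg=0xB6
After byte 2 (0x30): reg=0x9B
After byte 3 (0x04): reg=0xD4

Answer: 0xD4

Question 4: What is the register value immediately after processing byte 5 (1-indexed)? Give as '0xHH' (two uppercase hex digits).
After byte 1 (0xDC): reg=0xB6
After byte 2 (0x30): reg=0x9B
After byte 3 (0x04): reg=0xD4
After byte 4 (0x73): reg=0x7C
After byte 5 (0x5D): reg=0xE7

Answer: 0xE7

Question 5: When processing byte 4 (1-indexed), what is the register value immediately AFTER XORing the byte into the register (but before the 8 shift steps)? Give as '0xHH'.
Register before byte 4: 0xD4
Byte 4: 0x73
0xD4 XOR 0x73 = 0xA7

Answer: 0xA7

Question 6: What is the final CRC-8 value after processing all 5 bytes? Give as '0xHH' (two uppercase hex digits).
Answer: 0xE7

Derivation:
After byte 1 (0xDC): reg=0xB6
After byte 2 (0x30): reg=0x9B
After byte 3 (0x04): reg=0xD4
After byte 4 (0x73): reg=0x7C
After byte 5 (0x5D): reg=0xE7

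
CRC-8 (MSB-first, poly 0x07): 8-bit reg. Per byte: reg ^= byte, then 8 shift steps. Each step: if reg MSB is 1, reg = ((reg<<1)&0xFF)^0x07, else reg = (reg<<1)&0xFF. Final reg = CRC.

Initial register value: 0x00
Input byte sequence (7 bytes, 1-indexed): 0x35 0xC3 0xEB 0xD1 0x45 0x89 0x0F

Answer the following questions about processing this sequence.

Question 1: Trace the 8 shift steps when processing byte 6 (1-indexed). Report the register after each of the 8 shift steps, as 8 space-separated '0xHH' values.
After byte 1 (0x35): reg=0x8B
After byte 2 (0xC3): reg=0xFF
After byte 3 (0xEB): reg=0x6C
After byte 4 (0xD1): reg=0x3A
After byte 5 (0x45): reg=0x7A
Register before byte 6: 0x7A
After XOR with byte 0x89: 0xF3

Answer: 0xE1 0xC5 0x8D 0x1D 0x3A 0x74 0xE8 0xD7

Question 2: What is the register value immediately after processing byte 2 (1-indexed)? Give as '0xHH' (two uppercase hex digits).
Answer: 0xFF

Derivation:
After byte 1 (0x35): reg=0x8B
After byte 2 (0xC3): reg=0xFF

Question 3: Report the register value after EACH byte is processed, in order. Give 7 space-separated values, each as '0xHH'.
0x8B 0xFF 0x6C 0x3A 0x7A 0xD7 0x06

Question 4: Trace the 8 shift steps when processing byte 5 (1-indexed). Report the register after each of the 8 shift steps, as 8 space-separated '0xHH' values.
Answer: 0xFE 0xFB 0xF1 0xE5 0xCD 0x9D 0x3D 0x7A

Derivation:
After byte 1 (0x35): reg=0x8B
After byte 2 (0xC3): reg=0xFF
After byte 3 (0xEB): reg=0x6C
After byte 4 (0xD1): reg=0x3A
Register before byte 5: 0x3A
After XOR with byte 0x45: 0x7F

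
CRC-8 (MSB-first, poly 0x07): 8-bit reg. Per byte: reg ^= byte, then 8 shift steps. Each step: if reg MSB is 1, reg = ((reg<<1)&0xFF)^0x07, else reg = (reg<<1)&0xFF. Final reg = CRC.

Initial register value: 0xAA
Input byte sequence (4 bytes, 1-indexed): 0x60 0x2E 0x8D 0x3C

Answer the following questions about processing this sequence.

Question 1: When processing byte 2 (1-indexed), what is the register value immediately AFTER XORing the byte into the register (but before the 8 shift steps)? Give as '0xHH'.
Answer: 0x56

Derivation:
Register before byte 2: 0x78
Byte 2: 0x2E
0x78 XOR 0x2E = 0x56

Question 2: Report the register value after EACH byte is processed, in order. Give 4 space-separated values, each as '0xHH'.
0x78 0xA5 0xD8 0xB2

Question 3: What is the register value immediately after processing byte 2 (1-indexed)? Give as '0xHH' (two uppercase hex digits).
After byte 1 (0x60): reg=0x78
After byte 2 (0x2E): reg=0xA5

Answer: 0xA5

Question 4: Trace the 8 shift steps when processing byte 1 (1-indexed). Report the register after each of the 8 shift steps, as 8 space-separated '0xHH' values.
Answer: 0x93 0x21 0x42 0x84 0x0F 0x1E 0x3C 0x78

Derivation:
Register before byte 1: 0xAA
After XOR with byte 0x60: 0xCA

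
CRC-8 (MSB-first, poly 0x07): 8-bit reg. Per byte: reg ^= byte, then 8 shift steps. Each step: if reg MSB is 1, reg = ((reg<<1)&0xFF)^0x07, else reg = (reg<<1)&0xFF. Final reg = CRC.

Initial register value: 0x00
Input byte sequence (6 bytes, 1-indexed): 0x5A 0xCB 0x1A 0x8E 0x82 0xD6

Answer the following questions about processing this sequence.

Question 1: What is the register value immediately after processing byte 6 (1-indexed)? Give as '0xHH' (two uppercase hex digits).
After byte 1 (0x5A): reg=0x81
After byte 2 (0xCB): reg=0xF1
After byte 3 (0x1A): reg=0x9F
After byte 4 (0x8E): reg=0x77
After byte 5 (0x82): reg=0xC5
After byte 6 (0xD6): reg=0x79

Answer: 0x79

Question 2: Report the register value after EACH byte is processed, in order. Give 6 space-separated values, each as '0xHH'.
0x81 0xF1 0x9F 0x77 0xC5 0x79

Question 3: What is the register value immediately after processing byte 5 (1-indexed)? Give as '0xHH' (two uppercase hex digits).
After byte 1 (0x5A): reg=0x81
After byte 2 (0xCB): reg=0xF1
After byte 3 (0x1A): reg=0x9F
After byte 4 (0x8E): reg=0x77
After byte 5 (0x82): reg=0xC5

Answer: 0xC5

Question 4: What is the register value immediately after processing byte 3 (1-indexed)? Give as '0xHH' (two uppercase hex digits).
After byte 1 (0x5A): reg=0x81
After byte 2 (0xCB): reg=0xF1
After byte 3 (0x1A): reg=0x9F

Answer: 0x9F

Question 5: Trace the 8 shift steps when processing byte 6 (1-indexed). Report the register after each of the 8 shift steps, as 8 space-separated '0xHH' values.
Answer: 0x26 0x4C 0x98 0x37 0x6E 0xDC 0xBF 0x79

Derivation:
After byte 1 (0x5A): reg=0x81
After byte 2 (0xCB): reg=0xF1
After byte 3 (0x1A): reg=0x9F
After byte 4 (0x8E): reg=0x77
After byte 5 (0x82): reg=0xC5
Register before byte 6: 0xC5
After XOR with byte 0xD6: 0x13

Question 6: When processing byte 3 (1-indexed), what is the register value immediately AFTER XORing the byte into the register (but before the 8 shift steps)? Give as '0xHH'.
Answer: 0xEB

Derivation:
Register before byte 3: 0xF1
Byte 3: 0x1A
0xF1 XOR 0x1A = 0xEB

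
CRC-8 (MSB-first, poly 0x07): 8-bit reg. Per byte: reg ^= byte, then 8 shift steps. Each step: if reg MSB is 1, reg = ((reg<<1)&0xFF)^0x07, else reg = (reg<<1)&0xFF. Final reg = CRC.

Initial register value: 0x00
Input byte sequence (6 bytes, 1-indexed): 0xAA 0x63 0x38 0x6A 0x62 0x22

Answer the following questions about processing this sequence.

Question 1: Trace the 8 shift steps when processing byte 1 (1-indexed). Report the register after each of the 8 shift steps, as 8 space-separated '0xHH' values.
Register before byte 1: 0x00
After XOR with byte 0xAA: 0xAA

Answer: 0x53 0xA6 0x4B 0x96 0x2B 0x56 0xAC 0x5F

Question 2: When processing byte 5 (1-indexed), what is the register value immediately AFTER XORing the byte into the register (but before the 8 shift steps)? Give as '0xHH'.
Register before byte 5: 0x5B
Byte 5: 0x62
0x5B XOR 0x62 = 0x39

Answer: 0x39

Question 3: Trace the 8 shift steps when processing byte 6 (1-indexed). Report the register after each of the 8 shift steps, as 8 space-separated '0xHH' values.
Answer: 0x1D 0x3A 0x74 0xE8 0xD7 0xA9 0x55 0xAA

Derivation:
After byte 1 (0xAA): reg=0x5F
After byte 2 (0x63): reg=0xB4
After byte 3 (0x38): reg=0xAD
After byte 4 (0x6A): reg=0x5B
After byte 5 (0x62): reg=0xAF
Register before byte 6: 0xAF
After XOR with byte 0x22: 0x8D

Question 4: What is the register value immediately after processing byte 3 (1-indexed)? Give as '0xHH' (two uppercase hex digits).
After byte 1 (0xAA): reg=0x5F
After byte 2 (0x63): reg=0xB4
After byte 3 (0x38): reg=0xAD

Answer: 0xAD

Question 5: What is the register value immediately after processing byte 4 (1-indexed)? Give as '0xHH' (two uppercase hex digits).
After byte 1 (0xAA): reg=0x5F
After byte 2 (0x63): reg=0xB4
After byte 3 (0x38): reg=0xAD
After byte 4 (0x6A): reg=0x5B

Answer: 0x5B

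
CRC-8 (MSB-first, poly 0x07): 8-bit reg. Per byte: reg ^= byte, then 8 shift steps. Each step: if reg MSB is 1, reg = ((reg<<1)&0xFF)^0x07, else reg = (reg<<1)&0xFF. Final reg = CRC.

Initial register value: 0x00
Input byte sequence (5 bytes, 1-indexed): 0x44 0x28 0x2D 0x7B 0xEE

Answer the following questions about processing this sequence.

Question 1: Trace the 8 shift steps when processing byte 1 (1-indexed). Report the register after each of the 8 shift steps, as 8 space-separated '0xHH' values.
Answer: 0x88 0x17 0x2E 0x5C 0xB8 0x77 0xEE 0xDB

Derivation:
Register before byte 1: 0x00
After XOR with byte 0x44: 0x44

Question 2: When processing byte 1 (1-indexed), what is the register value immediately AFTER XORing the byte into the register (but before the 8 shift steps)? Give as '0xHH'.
Register before byte 1: 0x00
Byte 1: 0x44
0x00 XOR 0x44 = 0x44

Answer: 0x44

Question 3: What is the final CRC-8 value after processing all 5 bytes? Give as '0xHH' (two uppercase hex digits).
After byte 1 (0x44): reg=0xDB
After byte 2 (0x28): reg=0xD7
After byte 3 (0x2D): reg=0xE8
After byte 4 (0x7B): reg=0xF0
After byte 5 (0xEE): reg=0x5A

Answer: 0x5A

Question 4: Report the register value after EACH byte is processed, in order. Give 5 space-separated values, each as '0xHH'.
0xDB 0xD7 0xE8 0xF0 0x5A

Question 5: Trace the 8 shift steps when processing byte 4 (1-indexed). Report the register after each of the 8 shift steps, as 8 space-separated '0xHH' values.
After byte 1 (0x44): reg=0xDB
After byte 2 (0x28): reg=0xD7
After byte 3 (0x2D): reg=0xE8
Register before byte 4: 0xE8
After XOR with byte 0x7B: 0x93

Answer: 0x21 0x42 0x84 0x0F 0x1E 0x3C 0x78 0xF0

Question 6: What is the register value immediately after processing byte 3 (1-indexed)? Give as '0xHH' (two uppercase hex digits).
Answer: 0xE8

Derivation:
After byte 1 (0x44): reg=0xDB
After byte 2 (0x28): reg=0xD7
After byte 3 (0x2D): reg=0xE8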